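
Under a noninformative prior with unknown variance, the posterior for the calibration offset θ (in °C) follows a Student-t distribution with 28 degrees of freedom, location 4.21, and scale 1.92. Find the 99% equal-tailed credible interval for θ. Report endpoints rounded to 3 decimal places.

The t_28 distribution is symmetric; the 99% interval is 4.21 ± t·1.92 with t_{0.995,28} = 2.763.
Half-width: 2.763 × 1.92 = 5.305.
4.21 − 5.305 = -1.095; 4.21 + 5.305 = 9.515.

[-1.095, 9.515]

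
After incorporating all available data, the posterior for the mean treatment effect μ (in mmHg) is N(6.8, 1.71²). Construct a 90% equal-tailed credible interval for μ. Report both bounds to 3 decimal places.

The posterior is symmetric, so the 90% equal-tailed interval is μ = 6.8 ± z·1.71 with z = 1.645.
Half-width: 1.645 × 1.71 = 2.813.
6.8 − 2.813 = 3.987; 6.8 + 2.813 = 9.613.

[3.987, 9.613]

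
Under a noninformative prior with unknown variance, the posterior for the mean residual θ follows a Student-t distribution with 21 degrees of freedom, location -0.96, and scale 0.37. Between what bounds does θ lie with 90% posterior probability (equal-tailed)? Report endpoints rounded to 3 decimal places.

The t_21 distribution is symmetric; the 90% interval is -0.96 ± t·0.37 with t_{0.95,21} = 1.721.
Half-width: 1.721 × 0.37 = 0.637.
-0.96 − 0.637 = -1.597; -0.96 + 0.637 = -0.323.

[-1.597, -0.323]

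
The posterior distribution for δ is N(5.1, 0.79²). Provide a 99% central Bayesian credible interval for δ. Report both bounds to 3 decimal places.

The posterior is symmetric, so the 99% equal-tailed interval is δ = 5.1 ± z·0.79 with z = 2.576.
Half-width: 2.576 × 0.79 = 2.035.
5.1 − 2.035 = 3.065; 5.1 + 2.035 = 7.135.

[3.065, 7.135]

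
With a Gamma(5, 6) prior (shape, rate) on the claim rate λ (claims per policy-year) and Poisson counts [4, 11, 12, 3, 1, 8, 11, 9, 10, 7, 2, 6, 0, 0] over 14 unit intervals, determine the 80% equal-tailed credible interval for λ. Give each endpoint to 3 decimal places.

Posterior: Gamma(5+84, 6+14) = Gamma(89, 20) (shape, rate).
Equal-tailed 80% interval: Gamma(89, 20) quantiles at 0.1 and 0.9.
Posterior mean ≈ 4.450, SD ≈ 0.472; a Normal approximation gives roughly [3.845, 5.055].
Exact: lower = 3.857; upper = 5.064.

[3.857, 5.064]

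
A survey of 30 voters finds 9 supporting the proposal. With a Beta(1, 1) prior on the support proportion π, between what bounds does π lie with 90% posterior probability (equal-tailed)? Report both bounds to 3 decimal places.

[0.187, 0.452]

Posterior: Beta(1+9, 1+21) = Beta(10, 22).
Equal-tailed 90% interval: the 0.05 and 0.95 quantiles of Beta(10, 22).
Posterior mean ≈ 0.312, SD ≈ 0.081; a Normal approximation gives roughly [0.180, 0.445].
Exact: F⁻¹(0.05) = 0.187; F⁻¹(0.95) = 0.452.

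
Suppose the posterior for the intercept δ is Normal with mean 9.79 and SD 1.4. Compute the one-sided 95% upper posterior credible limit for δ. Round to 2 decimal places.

Need U with P(δ ≤ U) = 0.95: U = 9.79 + z_{0.05}·1.4.
z = 1.645; U = 9.79 + 1.645 × 1.4 = 12.09.

12.09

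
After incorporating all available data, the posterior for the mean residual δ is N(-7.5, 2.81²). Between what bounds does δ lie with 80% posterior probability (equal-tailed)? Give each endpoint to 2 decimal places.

[-11.10, -3.90]

The posterior is symmetric, so the 80% equal-tailed interval is δ = -7.5 ± z·2.81 with z = 1.282.
Half-width: 1.282 × 2.81 = 3.60.
-7.5 − 3.60 = -11.10; -7.5 + 3.60 = -3.90.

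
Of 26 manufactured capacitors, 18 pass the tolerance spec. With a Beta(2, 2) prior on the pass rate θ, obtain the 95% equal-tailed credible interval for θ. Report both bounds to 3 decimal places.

Posterior: Beta(2+18, 2+8) = Beta(20, 10).
Equal-tailed 95% interval: the 0.025 and 0.975 quantiles of Beta(20, 10).
Posterior mean ≈ 0.667, SD ≈ 0.085; a Normal approximation gives roughly [0.501, 0.833].
Exact: F⁻¹(0.025) = 0.492; F⁻¹(0.975) = 0.821.

[0.492, 0.821]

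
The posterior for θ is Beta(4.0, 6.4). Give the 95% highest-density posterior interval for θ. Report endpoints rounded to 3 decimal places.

The posterior is unimodal and skewed, so the HPD interval has equal density at both endpoints and is the shortest 95% interval.
Solving f(0.117) = f(0.664) with F(0.664) − F(0.117) = 0.95 gives [0.117, 0.664].
For comparison, the equal-tailed interval is [0.130, 0.681]; the HPD is narrower and shifted toward the mode.

[0.117, 0.664]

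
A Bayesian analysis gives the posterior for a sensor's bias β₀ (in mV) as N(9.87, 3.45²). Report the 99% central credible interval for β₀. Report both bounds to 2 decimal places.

[0.98, 18.76]

The posterior is symmetric, so the 99% equal-tailed interval is β₀ = 9.87 ± z·3.45 with z = 2.576.
Half-width: 2.576 × 3.45 = 8.89.
9.87 − 8.89 = 0.98; 9.87 + 8.89 = 18.76.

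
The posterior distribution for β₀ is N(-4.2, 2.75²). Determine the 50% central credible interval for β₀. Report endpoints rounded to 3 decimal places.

[-6.055, -2.345]

The posterior is symmetric, so the 50% equal-tailed interval is β₀ = -4.2 ± z·2.75 with z = 0.674.
Half-width: 0.674 × 2.75 = 1.855.
-4.2 − 1.855 = -6.055; -4.2 + 1.855 = -2.345.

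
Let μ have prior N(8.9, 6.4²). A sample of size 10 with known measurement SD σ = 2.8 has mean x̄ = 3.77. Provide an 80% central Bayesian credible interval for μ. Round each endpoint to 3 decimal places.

[2.742, 4.990]

Posterior precision = 1/6.4² + 10/2.8² = 0.0244 + 1.2755 = 1.2999, so posterior SD = 0.8771.
Posterior mean = (8.9/6.4² + 10·3.77/2.8²) / 1.2999 = 3.8663.
Interval: 3.8663 ± 1.282 × 0.8771 → [2.742, 4.990].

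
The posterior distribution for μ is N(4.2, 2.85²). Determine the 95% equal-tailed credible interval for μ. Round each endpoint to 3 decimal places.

[-1.386, 9.786]

The posterior is symmetric, so the 95% equal-tailed interval is μ = 4.2 ± z·2.85 with z = 1.960.
Half-width: 1.960 × 2.85 = 5.586.
4.2 − 5.586 = -1.386; 4.2 + 5.586 = 9.786.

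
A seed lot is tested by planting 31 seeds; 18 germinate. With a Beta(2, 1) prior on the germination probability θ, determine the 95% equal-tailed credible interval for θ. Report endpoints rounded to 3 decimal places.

[0.421, 0.745]

Posterior: Beta(2+18, 1+13) = Beta(20, 14).
Equal-tailed 95% interval: the 0.025 and 0.975 quantiles of Beta(20, 14).
Posterior mean ≈ 0.588, SD ≈ 0.083; a Normal approximation gives roughly [0.425, 0.751].
Exact: F⁻¹(0.025) = 0.421; F⁻¹(0.975) = 0.745.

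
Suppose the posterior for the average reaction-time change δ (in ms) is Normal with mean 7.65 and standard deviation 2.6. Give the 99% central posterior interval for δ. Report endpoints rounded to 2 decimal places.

[0.95, 14.35]

The posterior is symmetric, so the 99% equal-tailed interval is δ = 7.65 ± z·2.6 with z = 2.576.
Half-width: 2.576 × 2.6 = 6.70.
7.65 − 6.70 = 0.95; 7.65 + 6.70 = 14.35.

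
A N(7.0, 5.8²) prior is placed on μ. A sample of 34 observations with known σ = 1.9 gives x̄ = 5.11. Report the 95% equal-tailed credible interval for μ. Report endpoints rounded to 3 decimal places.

Posterior precision = 1/5.8² + 34/1.9² = 0.0297 + 9.4183 = 9.4480, so posterior SD = 0.3253.
Posterior mean = (7.0/5.8² + 34·5.11/1.9²) / 9.4480 = 5.1159.
Interval: 5.1159 ± 1.960 × 0.3253 → [4.478, 5.754].

[4.478, 5.754]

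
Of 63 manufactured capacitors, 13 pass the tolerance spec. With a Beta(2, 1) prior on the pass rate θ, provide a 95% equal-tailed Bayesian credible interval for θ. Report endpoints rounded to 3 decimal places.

[0.135, 0.335]

Posterior: Beta(2+13, 1+50) = Beta(15, 51).
Equal-tailed 95% interval: the 0.025 and 0.975 quantiles of Beta(15, 51).
Posterior mean ≈ 0.227, SD ≈ 0.051; a Normal approximation gives roughly [0.127, 0.328].
Exact: F⁻¹(0.025) = 0.135; F⁻¹(0.975) = 0.335.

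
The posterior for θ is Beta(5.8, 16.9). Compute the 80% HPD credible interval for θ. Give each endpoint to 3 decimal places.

The posterior is unimodal and skewed, so the HPD interval has equal density at both endpoints and is the shortest 80% interval.
Solving f(0.131) = f(0.359) with F(0.359) − F(0.131) = 0.80 gives [0.131, 0.359].
For comparison, the equal-tailed interval is [0.145, 0.376]; the HPD is narrower and shifted toward the mode.

[0.131, 0.359]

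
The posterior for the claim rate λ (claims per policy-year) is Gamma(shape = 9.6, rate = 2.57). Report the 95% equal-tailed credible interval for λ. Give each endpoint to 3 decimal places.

Posterior: Gamma(shape 9.6, rate 2.57).
Equal-tailed 95% interval: Gamma(9.6, 2.57) quantiles at 0.025 and 0.975.
Posterior mean ≈ 3.735, SD ≈ 1.206; a Normal approximation gives roughly [1.372, 6.098].
Exact: lower = 1.759; upper = 6.443.

[1.759, 6.443]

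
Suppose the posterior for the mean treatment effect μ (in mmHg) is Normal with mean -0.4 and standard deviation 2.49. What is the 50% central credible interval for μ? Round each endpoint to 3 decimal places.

[-2.079, 1.279]

The posterior is symmetric, so the 50% equal-tailed interval is μ = -0.4 ± z·2.49 with z = 0.674.
Half-width: 0.674 × 2.49 = 1.679.
-0.4 − 1.679 = -2.079; -0.4 + 1.679 = 1.279.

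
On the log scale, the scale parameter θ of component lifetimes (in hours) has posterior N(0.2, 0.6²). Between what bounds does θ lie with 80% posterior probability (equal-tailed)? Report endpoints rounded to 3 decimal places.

On the log scale the 80% interval is 0.2 ± 1.282 × 0.6 = [-0.5689, 0.9689].
Exponentiate: [e^-0.5689, e^0.9689] = [0.566, 2.635].

[0.566, 2.635]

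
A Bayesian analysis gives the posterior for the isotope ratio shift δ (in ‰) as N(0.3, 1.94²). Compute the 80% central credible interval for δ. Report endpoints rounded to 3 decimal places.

The posterior is symmetric, so the 80% equal-tailed interval is δ = 0.3 ± z·1.94 with z = 1.282.
Half-width: 1.282 × 1.94 = 2.486.
0.3 − 2.486 = -2.186; 0.3 + 2.486 = 2.786.

[-2.186, 2.786]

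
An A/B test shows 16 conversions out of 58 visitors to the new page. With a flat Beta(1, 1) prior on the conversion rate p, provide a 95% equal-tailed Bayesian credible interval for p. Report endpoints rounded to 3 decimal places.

[0.178, 0.403]

Posterior: Beta(1+16, 1+42) = Beta(17, 43).
Equal-tailed 95% interval: the 0.025 and 0.975 quantiles of Beta(17, 43).
Posterior mean ≈ 0.283, SD ≈ 0.058; a Normal approximation gives roughly [0.170, 0.396].
Exact: F⁻¹(0.025) = 0.178; F⁻¹(0.975) = 0.403.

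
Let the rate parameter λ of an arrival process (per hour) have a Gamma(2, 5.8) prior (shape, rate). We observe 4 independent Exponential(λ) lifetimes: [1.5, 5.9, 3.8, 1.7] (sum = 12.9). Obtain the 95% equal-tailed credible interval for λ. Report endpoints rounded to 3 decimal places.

[0.118, 0.624]

Posterior: Gamma(2+4, 5.8+12.9) = Gamma(6, 18.7) (shape, rate).
Equal-tailed 95% interval: Gamma(6, 18.7) quantiles at 0.025 and 0.975.
Posterior mean ≈ 0.321, SD ≈ 0.131; a Normal approximation gives roughly [0.064, 0.578].
Exact: lower = 0.118; upper = 0.624.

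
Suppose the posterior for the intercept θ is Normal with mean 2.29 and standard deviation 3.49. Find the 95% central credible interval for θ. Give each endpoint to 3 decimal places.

The posterior is symmetric, so the 95% equal-tailed interval is θ = 2.29 ± z·3.49 with z = 1.960.
Half-width: 1.960 × 3.49 = 6.840.
2.29 − 6.840 = -4.550; 2.29 + 6.840 = 9.130.

[-4.550, 9.130]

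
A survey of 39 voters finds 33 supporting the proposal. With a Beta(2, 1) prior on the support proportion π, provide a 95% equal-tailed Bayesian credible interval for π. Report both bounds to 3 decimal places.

Posterior: Beta(2+33, 1+6) = Beta(35, 7).
Equal-tailed 95% interval: the 0.025 and 0.975 quantiles of Beta(35, 7).
Posterior mean ≈ 0.833, SD ≈ 0.057; a Normal approximation gives roughly [0.722, 0.945].
Exact: F⁻¹(0.025) = 0.708; F⁻¹(0.975) = 0.928.

[0.708, 0.928]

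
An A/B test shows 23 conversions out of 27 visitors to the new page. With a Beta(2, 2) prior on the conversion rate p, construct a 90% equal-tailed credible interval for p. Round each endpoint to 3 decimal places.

[0.681, 0.909]

Posterior: Beta(2+23, 2+4) = Beta(25, 6).
Equal-tailed 90% interval: the 0.05 and 0.95 quantiles of Beta(25, 6).
Posterior mean ≈ 0.806, SD ≈ 0.070; a Normal approximation gives roughly [0.692, 0.921].
Exact: F⁻¹(0.05) = 0.681; F⁻¹(0.95) = 0.909.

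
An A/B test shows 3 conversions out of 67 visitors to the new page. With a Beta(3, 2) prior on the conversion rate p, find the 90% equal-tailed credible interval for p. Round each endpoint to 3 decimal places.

[0.037, 0.142]

Posterior: Beta(3+3, 2+64) = Beta(6, 66).
Equal-tailed 90% interval: the 0.05 and 0.95 quantiles of Beta(6, 66).
Posterior mean ≈ 0.083, SD ≈ 0.032; a Normal approximation gives roughly [0.030, 0.137].
Exact: F⁻¹(0.05) = 0.037; F⁻¹(0.95) = 0.142.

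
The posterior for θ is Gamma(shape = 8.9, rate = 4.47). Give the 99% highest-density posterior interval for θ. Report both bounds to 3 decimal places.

[0.592, 3.943]

The posterior is unimodal and skewed, so the HPD interval has equal density at both endpoints and is the shortest 99% interval.
Solving f(0.592) = f(3.943) with F(3.943) − F(0.592) = 0.99 gives [0.592, 3.943].
For comparison, the equal-tailed interval is [0.688, 4.124]; the HPD is narrower and shifted toward the mode.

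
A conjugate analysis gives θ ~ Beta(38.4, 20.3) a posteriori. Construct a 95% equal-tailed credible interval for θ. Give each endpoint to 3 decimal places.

[0.529, 0.769]

Posterior: Beta(38.4, 20.3).
Equal-tailed 95% interval: the 0.025 and 0.975 quantiles of Beta(38.4, 20.3).
Posterior mean ≈ 0.654, SD ≈ 0.062; a Normal approximation gives roughly [0.534, 0.775].
Exact: F⁻¹(0.025) = 0.529; F⁻¹(0.975) = 0.769.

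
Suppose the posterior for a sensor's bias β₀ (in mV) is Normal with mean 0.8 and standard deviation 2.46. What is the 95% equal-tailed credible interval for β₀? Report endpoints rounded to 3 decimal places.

The posterior is symmetric, so the 95% equal-tailed interval is β₀ = 0.8 ± z·2.46 with z = 1.960.
Half-width: 1.960 × 2.46 = 4.822.
0.8 − 4.822 = -4.022; 0.8 + 4.822 = 5.622.

[-4.022, 5.622]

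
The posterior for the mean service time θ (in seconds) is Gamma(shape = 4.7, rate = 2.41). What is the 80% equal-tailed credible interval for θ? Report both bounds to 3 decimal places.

Posterior: Gamma(shape 4.7, rate 2.41).
Equal-tailed 80% interval: Gamma(4.7, 2.41) quantiles at 0.1 and 0.9.
Posterior mean ≈ 1.950, SD ≈ 0.900; a Normal approximation gives roughly [0.797, 3.103].
Exact: lower = 0.922; upper = 3.155.

[0.922, 3.155]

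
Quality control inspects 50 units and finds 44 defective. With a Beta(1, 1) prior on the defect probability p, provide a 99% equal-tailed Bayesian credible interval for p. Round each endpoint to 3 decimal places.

[0.721, 0.958]

Posterior: Beta(1+44, 1+6) = Beta(45, 7).
Equal-tailed 99% interval: the 0.005 and 0.995 quantiles of Beta(45, 7).
Posterior mean ≈ 0.865, SD ≈ 0.047; a Normal approximation gives roughly [0.745, 0.986].
Exact: F⁻¹(0.005) = 0.721; F⁻¹(0.995) = 0.958.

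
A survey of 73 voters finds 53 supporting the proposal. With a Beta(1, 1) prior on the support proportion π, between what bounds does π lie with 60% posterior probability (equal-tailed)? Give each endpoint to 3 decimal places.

Posterior: Beta(1+53, 1+20) = Beta(54, 21).
Equal-tailed 60% interval: the 0.2 and 0.8 quantiles of Beta(54, 21).
Posterior mean ≈ 0.720, SD ≈ 0.052; a Normal approximation gives roughly [0.677, 0.763].
Exact: F⁻¹(0.2) = 0.677; F⁻¹(0.8) = 0.764.

[0.677, 0.764]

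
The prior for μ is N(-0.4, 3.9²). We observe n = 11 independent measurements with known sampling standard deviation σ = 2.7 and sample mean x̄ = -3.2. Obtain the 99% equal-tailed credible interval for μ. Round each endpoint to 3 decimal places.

[-5.136, -1.030]

Posterior precision = 1/3.9² + 11/2.7² = 0.0657 + 1.5089 = 1.5747, so posterior SD = 0.7969.
Posterior mean = (-0.4/3.9² + 11·-3.2/2.7²) / 1.5747 = -3.0831.
Interval: -3.0831 ± 2.576 × 0.7969 → [-5.136, -1.030].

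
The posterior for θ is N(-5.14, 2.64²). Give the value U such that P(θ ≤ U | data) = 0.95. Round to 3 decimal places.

-0.798

Need U with P(θ ≤ U) = 0.95: U = -5.14 + z_{0.05}·2.64.
z = 1.645; U = -5.14 + 1.645 × 2.64 = -0.798.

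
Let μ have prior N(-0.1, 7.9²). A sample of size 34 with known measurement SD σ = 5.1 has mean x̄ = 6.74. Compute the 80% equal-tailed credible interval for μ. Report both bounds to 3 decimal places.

[5.543, 7.771]

Posterior precision = 1/7.9² + 34/5.1² = 0.0160 + 1.3072 = 1.3232, so posterior SD = 0.8693.
Posterior mean = (-0.1/7.9² + 34·6.74/5.1²) / 1.3232 = 6.6572.
Interval: 6.6572 ± 1.282 × 0.8693 → [5.543, 7.771].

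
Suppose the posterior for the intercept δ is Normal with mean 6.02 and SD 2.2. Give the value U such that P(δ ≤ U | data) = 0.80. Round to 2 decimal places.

7.87

Need U with P(δ ≤ U) = 0.80: U = 6.02 + z_{0.2}·2.2.
z = 0.842; U = 6.02 + 0.842 × 2.2 = 7.87.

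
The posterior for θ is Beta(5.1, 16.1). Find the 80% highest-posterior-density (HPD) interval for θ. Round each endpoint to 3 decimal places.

The posterior is unimodal and skewed, so the HPD interval has equal density at both endpoints and is the shortest 80% interval.
Solving f(0.114) = f(0.343) with F(0.343) − F(0.114) = 0.80 gives [0.114, 0.343].
For comparison, the equal-tailed interval is [0.129, 0.363]; the HPD is narrower and shifted toward the mode.

[0.114, 0.343]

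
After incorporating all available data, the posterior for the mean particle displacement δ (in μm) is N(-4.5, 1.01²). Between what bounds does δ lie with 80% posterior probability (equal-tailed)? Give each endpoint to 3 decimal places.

[-5.794, -3.206]

The posterior is symmetric, so the 80% equal-tailed interval is δ = -4.5 ± z·1.01 with z = 1.282.
Half-width: 1.282 × 1.01 = 1.294.
-4.5 − 1.294 = -5.794; -4.5 + 1.294 = -3.206.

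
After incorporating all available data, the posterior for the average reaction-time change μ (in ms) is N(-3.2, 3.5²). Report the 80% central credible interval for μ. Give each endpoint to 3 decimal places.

[-7.685, 1.285]

The posterior is symmetric, so the 80% equal-tailed interval is μ = -3.2 ± z·3.5 with z = 1.282.
Half-width: 1.282 × 3.5 = 4.485.
-3.2 − 4.485 = -7.685; -3.2 + 4.485 = 1.285.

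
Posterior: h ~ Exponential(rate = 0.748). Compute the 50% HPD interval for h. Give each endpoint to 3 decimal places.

[0.000, 0.927]

The exponential density is strictly decreasing on [0, ∞), so the HPD interval is anchored at 0: [0, q] with P(h ≤ q) = 0.50.
q = −ln(1 − 0.50) / 0.748 = 0.6931 / 0.748 = 0.927.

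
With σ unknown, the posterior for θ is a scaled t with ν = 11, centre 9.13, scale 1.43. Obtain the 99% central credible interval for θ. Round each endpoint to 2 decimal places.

The t_11 distribution is symmetric; the 99% interval is 9.13 ± t·1.43 with t_{0.995,11} = 3.106.
Half-width: 3.106 × 1.43 = 4.44.
9.13 − 4.44 = 4.69; 9.13 + 4.44 = 13.57.

[4.69, 13.57]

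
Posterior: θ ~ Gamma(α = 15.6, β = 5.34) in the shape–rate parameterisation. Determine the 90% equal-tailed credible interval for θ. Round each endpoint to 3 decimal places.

[1.820, 4.235]

Posterior: Gamma(shape 15.6, rate 5.34).
Equal-tailed 90% interval: Gamma(15.6, 5.34) quantiles at 0.05 and 0.95.
Posterior mean ≈ 2.921, SD ≈ 0.740; a Normal approximation gives roughly [1.705, 4.138].
Exact: lower = 1.820; upper = 4.235.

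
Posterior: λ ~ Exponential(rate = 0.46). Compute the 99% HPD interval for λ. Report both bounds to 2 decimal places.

[0.00, 10.01]

The exponential density is strictly decreasing on [0, ∞), so the HPD interval is anchored at 0: [0, q] with P(λ ≤ q) = 0.99.
q = −ln(1 − 0.99) / 0.46 = 4.6052 / 0.46 = 10.01.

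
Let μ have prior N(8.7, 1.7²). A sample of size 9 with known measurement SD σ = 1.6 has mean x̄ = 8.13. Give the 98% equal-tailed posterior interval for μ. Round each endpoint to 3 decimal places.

[6.997, 9.365]

Posterior precision = 1/1.7² + 9/1.6² = 0.3460 + 3.5156 = 3.8616, so posterior SD = 0.5089.
Posterior mean = (8.7/1.7² + 9·8.13/1.6²) / 3.8616 = 8.1811.
Interval: 8.1811 ± 2.326 × 0.5089 → [6.997, 9.365].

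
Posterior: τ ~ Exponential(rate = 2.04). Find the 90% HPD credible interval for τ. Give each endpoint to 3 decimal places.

[0.000, 1.129]

The exponential density is strictly decreasing on [0, ∞), so the HPD interval is anchored at 0: [0, q] with P(τ ≤ q) = 0.90.
q = −ln(1 − 0.90) / 2.04 = 2.3026 / 2.04 = 1.129.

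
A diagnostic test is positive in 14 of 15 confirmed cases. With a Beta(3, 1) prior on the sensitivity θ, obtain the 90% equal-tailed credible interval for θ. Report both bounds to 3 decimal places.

Posterior: Beta(3+14, 1+1) = Beta(17, 2).
Equal-tailed 90% interval: the 0.05 and 0.95 quantiles of Beta(17, 2).
Posterior mean ≈ 0.895, SD ≈ 0.069; a Normal approximation gives roughly [0.782, 1.008].
Exact: F⁻¹(0.05) = 0.762; F⁻¹(0.95) = 0.980.

[0.762, 0.980]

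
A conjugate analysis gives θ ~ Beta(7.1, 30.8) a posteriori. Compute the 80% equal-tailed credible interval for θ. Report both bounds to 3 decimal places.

[0.111, 0.271]

Posterior: Beta(7.1, 30.8).
Equal-tailed 80% interval: the 0.1 and 0.9 quantiles of Beta(7.1, 30.8).
Posterior mean ≈ 0.187, SD ≈ 0.063; a Normal approximation gives roughly [0.107, 0.268].
Exact: F⁻¹(0.1) = 0.111; F⁻¹(0.9) = 0.271.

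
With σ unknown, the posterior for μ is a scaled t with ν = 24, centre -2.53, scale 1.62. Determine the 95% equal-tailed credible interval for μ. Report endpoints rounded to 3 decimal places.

The t_24 distribution is symmetric; the 95% interval is -2.53 ± t·1.62 with t_{0.975,24} = 2.064.
Half-width: 2.064 × 1.62 = 3.344.
-2.53 − 3.344 = -5.874; -2.53 + 3.344 = 0.814.

[-5.874, 0.814]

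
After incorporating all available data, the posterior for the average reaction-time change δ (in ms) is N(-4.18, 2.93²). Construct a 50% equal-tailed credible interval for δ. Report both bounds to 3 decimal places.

[-6.156, -2.204]

The posterior is symmetric, so the 50% equal-tailed interval is δ = -4.18 ± z·2.93 with z = 0.674.
Half-width: 0.674 × 2.93 = 1.976.
-4.18 − 1.976 = -6.156; -4.18 + 1.976 = -2.204.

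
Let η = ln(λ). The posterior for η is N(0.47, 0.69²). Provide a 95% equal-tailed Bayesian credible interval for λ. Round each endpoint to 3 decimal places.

On the log scale the 95% interval is 0.47 ± 1.960 × 0.69 = [-0.8824, 1.8224].
Exponentiate: [e^-0.8824, e^1.8224] = [0.414, 6.187].

[0.414, 6.187]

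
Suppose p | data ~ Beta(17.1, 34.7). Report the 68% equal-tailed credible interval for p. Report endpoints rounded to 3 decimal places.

Posterior: Beta(17.1, 34.7).
Equal-tailed 68% interval: the 0.16 and 0.84 quantiles of Beta(17.1, 34.7).
Posterior mean ≈ 0.330, SD ≈ 0.065; a Normal approximation gives roughly [0.266, 0.394].
Exact: F⁻¹(0.16) = 0.265; F⁻¹(0.84) = 0.395.

[0.265, 0.395]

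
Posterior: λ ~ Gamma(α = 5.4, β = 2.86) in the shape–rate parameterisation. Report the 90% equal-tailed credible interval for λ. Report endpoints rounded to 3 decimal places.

[0.777, 3.392]

Posterior: Gamma(shape 5.4, rate 2.86).
Equal-tailed 90% interval: Gamma(5.4, 2.86) quantiles at 0.05 and 0.95.
Posterior mean ≈ 1.888, SD ≈ 0.813; a Normal approximation gives roughly [0.552, 3.225].
Exact: lower = 0.777; upper = 3.392.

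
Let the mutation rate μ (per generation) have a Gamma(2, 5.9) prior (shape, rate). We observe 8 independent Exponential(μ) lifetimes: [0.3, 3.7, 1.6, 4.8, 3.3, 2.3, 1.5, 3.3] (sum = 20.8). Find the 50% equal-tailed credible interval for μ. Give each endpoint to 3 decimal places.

[0.289, 0.446]

Posterior: Gamma(2+8, 5.9+20.8) = Gamma(10, 26.7) (shape, rate).
Equal-tailed 50% interval: Gamma(10, 26.7) quantiles at 0.25 and 0.75.
Posterior mean ≈ 0.375, SD ≈ 0.118; a Normal approximation gives roughly [0.295, 0.454].
Exact: lower = 0.289; upper = 0.446.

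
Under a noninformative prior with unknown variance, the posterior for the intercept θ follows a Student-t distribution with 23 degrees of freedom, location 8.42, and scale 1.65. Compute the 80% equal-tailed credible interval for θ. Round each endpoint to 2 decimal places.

[6.24, 10.60]

The t_23 distribution is symmetric; the 80% interval is 8.42 ± t·1.65 with t_{0.9,23} = 1.319.
Half-width: 1.319 × 1.65 = 2.18.
8.42 − 2.18 = 6.24; 8.42 + 2.18 = 10.60.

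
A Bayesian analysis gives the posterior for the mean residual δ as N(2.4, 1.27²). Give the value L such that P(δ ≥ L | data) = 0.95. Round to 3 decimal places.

0.311

Need L with P(δ ≥ L) = 0.95: L = 2.4 − z_{0.05}·1.27.
z = 1.645; L = 2.4 − 1.645 × 1.27 = 0.311.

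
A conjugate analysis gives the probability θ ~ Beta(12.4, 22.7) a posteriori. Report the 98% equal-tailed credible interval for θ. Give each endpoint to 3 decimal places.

Posterior: Beta(12.4, 22.7).
Equal-tailed 98% interval: the 0.01 and 0.99 quantiles of Beta(12.4, 22.7).
Posterior mean ≈ 0.353, SD ≈ 0.080; a Normal approximation gives roughly [0.168, 0.538].
Exact: F⁻¹(0.01) = 0.184; F⁻¹(0.99) = 0.547.

[0.184, 0.547]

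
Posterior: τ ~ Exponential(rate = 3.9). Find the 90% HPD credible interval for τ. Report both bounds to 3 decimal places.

The exponential density is strictly decreasing on [0, ∞), so the HPD interval is anchored at 0: [0, q] with P(τ ≤ q) = 0.90.
q = −ln(1 − 0.90) / 3.9 = 2.3026 / 3.9 = 0.590.

[0.000, 0.590]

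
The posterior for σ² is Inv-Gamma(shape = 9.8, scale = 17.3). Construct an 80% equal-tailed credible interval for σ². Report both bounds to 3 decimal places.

Inverse-Gamma(9.8, 17.3) quantiles: F⁻¹(0.1) and F⁻¹(0.9).
Equivalently, 1/σ² ~ Gamma(9.8, rate = 17.3); invert its 0.9 and 0.1 quantiles.
Posterior mean ≈ 1.966, SD ≈ 0.704; a Normal approximation gives roughly [1.064, 2.868].
Exact: lower = 1.239; upper = 2.854.

[1.239, 2.854]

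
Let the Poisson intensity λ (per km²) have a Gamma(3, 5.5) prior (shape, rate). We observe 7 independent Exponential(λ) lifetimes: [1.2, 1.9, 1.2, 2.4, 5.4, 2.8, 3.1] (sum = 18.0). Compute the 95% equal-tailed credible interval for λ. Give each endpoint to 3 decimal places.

Posterior: Gamma(3+7, 5.5+18.0) = Gamma(10, 23.5) (shape, rate).
Equal-tailed 95% interval: Gamma(10, 23.5) quantiles at 0.025 and 0.975.
Posterior mean ≈ 0.426, SD ≈ 0.135; a Normal approximation gives roughly [0.162, 0.689].
Exact: lower = 0.204; upper = 0.727.

[0.204, 0.727]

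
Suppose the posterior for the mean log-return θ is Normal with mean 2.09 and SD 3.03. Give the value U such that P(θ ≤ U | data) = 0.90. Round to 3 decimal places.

5.973

Need U with P(θ ≤ U) = 0.90: U = 2.09 + z_{0.1}·3.03.
z = 1.282; U = 2.09 + 1.282 × 3.03 = 5.973.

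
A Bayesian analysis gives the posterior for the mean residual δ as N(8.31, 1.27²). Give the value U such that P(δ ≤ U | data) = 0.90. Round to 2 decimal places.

Need U with P(δ ≤ U) = 0.90: U = 8.31 + z_{0.1}·1.27.
z = 1.282; U = 8.31 + 1.282 × 1.27 = 9.94.

9.94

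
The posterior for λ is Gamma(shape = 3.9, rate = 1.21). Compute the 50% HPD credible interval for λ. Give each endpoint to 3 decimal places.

The posterior is unimodal and skewed, so the HPD interval has equal density at both endpoints and is the shortest 50% interval.
Solving f(1.548) = f(3.510) with F(3.510) − F(1.548) = 0.50 gives [1.548, 3.510].
For comparison, the equal-tailed interval is [2.027, 4.125]; the HPD is narrower and shifted toward the mode.

[1.548, 3.510]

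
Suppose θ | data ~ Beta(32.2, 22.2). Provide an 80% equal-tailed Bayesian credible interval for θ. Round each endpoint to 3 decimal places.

Posterior: Beta(32.2, 22.2).
Equal-tailed 80% interval: the 0.1 and 0.9 quantiles of Beta(32.2, 22.2).
Posterior mean ≈ 0.592, SD ≈ 0.066; a Normal approximation gives roughly [0.507, 0.677].
Exact: F⁻¹(0.1) = 0.506; F⁻¹(0.9) = 0.676.

[0.506, 0.676]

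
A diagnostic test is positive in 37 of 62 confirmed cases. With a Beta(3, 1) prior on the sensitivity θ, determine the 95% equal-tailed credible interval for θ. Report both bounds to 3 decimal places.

Posterior: Beta(3+37, 1+25) = Beta(40, 26).
Equal-tailed 95% interval: the 0.025 and 0.975 quantiles of Beta(40, 26).
Posterior mean ≈ 0.606, SD ≈ 0.060; a Normal approximation gives roughly [0.489, 0.723].
Exact: F⁻¹(0.025) = 0.486; F⁻¹(0.975) = 0.720.

[0.486, 0.720]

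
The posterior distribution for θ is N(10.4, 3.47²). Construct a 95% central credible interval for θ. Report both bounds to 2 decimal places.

The posterior is symmetric, so the 95% equal-tailed interval is θ = 10.4 ± z·3.47 with z = 1.960.
Half-width: 1.960 × 3.47 = 6.80.
10.4 − 6.80 = 3.60; 10.4 + 6.80 = 17.20.

[3.60, 17.20]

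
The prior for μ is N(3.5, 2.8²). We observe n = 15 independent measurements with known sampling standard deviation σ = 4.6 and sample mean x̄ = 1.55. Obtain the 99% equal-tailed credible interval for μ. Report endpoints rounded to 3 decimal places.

Posterior precision = 1/2.8² + 15/4.6² = 0.1276 + 0.7089 = 0.8364, so posterior SD = 1.0934.
Posterior mean = (3.5/2.8² + 15·1.55/4.6²) / 0.8364 = 1.8474.
Interval: 1.8474 ± 2.576 × 1.0934 → [-0.969, 4.664].

[-0.969, 4.664]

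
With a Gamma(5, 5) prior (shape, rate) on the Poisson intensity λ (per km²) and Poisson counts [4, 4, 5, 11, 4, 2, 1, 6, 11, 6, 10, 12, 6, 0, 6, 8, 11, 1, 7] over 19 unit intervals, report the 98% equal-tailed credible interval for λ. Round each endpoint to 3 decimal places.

[4.000, 6.123]

Posterior: Gamma(5+115, 5+19) = Gamma(120, 24) (shape, rate).
Equal-tailed 98% interval: Gamma(120, 24) quantiles at 0.01 and 0.99.
Posterior mean ≈ 5.000, SD ≈ 0.456; a Normal approximation gives roughly [3.938, 6.062].
Exact: lower = 4.000; upper = 6.123.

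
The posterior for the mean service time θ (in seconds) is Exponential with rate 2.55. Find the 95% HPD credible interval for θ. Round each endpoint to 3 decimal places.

[0.000, 1.175]

The exponential density is strictly decreasing on [0, ∞), so the HPD interval is anchored at 0: [0, q] with P(θ ≤ q) = 0.95.
q = −ln(1 − 0.95) / 2.55 = 2.9957 / 2.55 = 1.175.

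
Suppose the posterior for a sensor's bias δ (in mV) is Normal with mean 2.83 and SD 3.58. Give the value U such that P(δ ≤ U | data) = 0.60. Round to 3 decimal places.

3.737

Need U with P(δ ≤ U) = 0.60: U = 2.83 + z_{0.4}·3.58.
z = 0.253; U = 2.83 + 0.253 × 3.58 = 3.737.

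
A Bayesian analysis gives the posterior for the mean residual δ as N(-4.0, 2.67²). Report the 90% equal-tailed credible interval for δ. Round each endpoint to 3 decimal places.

The posterior is symmetric, so the 90% equal-tailed interval is δ = -4.0 ± z·2.67 with z = 1.645.
Half-width: 1.645 × 2.67 = 4.392.
-4.0 − 4.392 = -8.392; -4.0 + 4.392 = 0.392.

[-8.392, 0.392]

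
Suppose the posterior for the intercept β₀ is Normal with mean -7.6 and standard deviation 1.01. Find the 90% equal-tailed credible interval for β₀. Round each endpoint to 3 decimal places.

[-9.261, -5.939]

The posterior is symmetric, so the 90% equal-tailed interval is β₀ = -7.6 ± z·1.01 with z = 1.645.
Half-width: 1.645 × 1.01 = 1.661.
-7.6 − 1.661 = -9.261; -7.6 + 1.661 = -5.939.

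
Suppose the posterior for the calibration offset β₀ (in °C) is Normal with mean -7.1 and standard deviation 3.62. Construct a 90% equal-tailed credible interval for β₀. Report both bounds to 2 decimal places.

[-13.05, -1.15]

The posterior is symmetric, so the 90% equal-tailed interval is β₀ = -7.1 ± z·3.62 with z = 1.645.
Half-width: 1.645 × 3.62 = 5.95.
-7.1 − 5.95 = -13.05; -7.1 + 5.95 = -1.15.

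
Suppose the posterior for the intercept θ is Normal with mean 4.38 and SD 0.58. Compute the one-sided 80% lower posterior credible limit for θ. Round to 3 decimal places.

Need L with P(θ ≥ L) = 0.80: L = 4.38 − z_{0.2}·0.58.
z = 0.842; L = 4.38 − 0.842 × 0.58 = 3.892.

3.892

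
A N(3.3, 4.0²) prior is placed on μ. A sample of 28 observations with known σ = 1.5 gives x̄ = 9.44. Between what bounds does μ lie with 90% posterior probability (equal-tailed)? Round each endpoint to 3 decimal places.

[8.944, 9.874]

Posterior precision = 1/4.0² + 28/1.5² = 0.0625 + 12.4444 = 12.5069, so posterior SD = 0.2828.
Posterior mean = (3.3/4.0² + 28·9.44/1.5²) / 12.5069 = 9.4093.
Interval: 9.4093 ± 1.645 × 0.2828 → [8.944, 9.874].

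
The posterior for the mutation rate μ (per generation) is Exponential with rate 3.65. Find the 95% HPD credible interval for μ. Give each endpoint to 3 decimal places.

[0.000, 0.821]

The exponential density is strictly decreasing on [0, ∞), so the HPD interval is anchored at 0: [0, q] with P(μ ≤ q) = 0.95.
q = −ln(1 − 0.95) / 3.65 = 2.9957 / 3.65 = 0.821.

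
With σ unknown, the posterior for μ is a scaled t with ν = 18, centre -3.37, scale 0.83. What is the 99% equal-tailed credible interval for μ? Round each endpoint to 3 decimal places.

[-5.759, -0.981]

The t_18 distribution is symmetric; the 99% interval is -3.37 ± t·0.83 with t_{0.995,18} = 2.878.
Half-width: 2.878 × 0.83 = 2.389.
-3.37 − 2.389 = -5.759; -3.37 + 2.389 = -0.981.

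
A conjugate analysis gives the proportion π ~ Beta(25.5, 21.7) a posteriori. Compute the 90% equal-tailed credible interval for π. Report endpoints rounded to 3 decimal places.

Posterior: Beta(25.5, 21.7).
Equal-tailed 90% interval: the 0.05 and 0.95 quantiles of Beta(25.5, 21.7).
Posterior mean ≈ 0.540, SD ≈ 0.072; a Normal approximation gives roughly [0.422, 0.658].
Exact: F⁻¹(0.05) = 0.421; F⁻¹(0.95) = 0.658.

[0.421, 0.658]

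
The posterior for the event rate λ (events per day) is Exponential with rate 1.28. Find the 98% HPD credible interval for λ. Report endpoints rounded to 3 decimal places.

The exponential density is strictly decreasing on [0, ∞), so the HPD interval is anchored at 0: [0, q] with P(λ ≤ q) = 0.98.
q = −ln(1 − 0.98) / 1.28 = 3.9120 / 1.28 = 3.056.

[0.000, 3.056]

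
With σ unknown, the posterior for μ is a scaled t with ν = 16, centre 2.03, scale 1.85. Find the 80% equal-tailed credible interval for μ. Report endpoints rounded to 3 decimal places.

[-0.443, 4.503]

The t_16 distribution is symmetric; the 80% interval is 2.03 ± t·1.85 with t_{0.9,16} = 1.337.
Half-width: 1.337 × 1.85 = 2.473.
2.03 − 2.473 = -0.443; 2.03 + 2.473 = 4.503.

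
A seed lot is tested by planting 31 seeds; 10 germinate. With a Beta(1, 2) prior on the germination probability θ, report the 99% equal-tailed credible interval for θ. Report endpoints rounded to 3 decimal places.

Posterior: Beta(1+10, 2+21) = Beta(11, 23).
Equal-tailed 99% interval: the 0.005 and 0.995 quantiles of Beta(11, 23).
Posterior mean ≈ 0.324, SD ≈ 0.079; a Normal approximation gives roughly [0.120, 0.527].
Exact: F⁻¹(0.005) = 0.144; F⁻¹(0.995) = 0.541.

[0.144, 0.541]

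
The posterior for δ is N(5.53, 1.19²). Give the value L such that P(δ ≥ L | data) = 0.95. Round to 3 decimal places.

Need L with P(δ ≥ L) = 0.95: L = 5.53 − z_{0.05}·1.19.
z = 1.645; L = 5.53 − 1.645 × 1.19 = 3.573.

3.573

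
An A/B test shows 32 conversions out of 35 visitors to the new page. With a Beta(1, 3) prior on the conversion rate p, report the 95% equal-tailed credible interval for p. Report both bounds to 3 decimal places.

[0.719, 0.940]

Posterior: Beta(1+32, 3+3) = Beta(33, 6).
Equal-tailed 95% interval: the 0.025 and 0.975 quantiles of Beta(33, 6).
Posterior mean ≈ 0.846, SD ≈ 0.057; a Normal approximation gives roughly [0.734, 0.958].
Exact: F⁻¹(0.025) = 0.719; F⁻¹(0.975) = 0.940.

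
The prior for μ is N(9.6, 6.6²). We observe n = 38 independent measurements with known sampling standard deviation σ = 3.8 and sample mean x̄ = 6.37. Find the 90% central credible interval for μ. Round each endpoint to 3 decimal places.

[5.388, 7.407]

Posterior precision = 1/6.6² + 38/3.8² = 0.0230 + 2.6316 = 2.6545, so posterior SD = 0.6138.
Posterior mean = (9.6/6.6² + 38·6.37/3.8²) / 2.6545 = 6.3979.
Interval: 6.3979 ± 1.645 × 0.6138 → [5.388, 7.407].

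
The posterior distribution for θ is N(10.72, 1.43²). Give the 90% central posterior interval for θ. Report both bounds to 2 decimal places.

The posterior is symmetric, so the 90% equal-tailed interval is θ = 10.72 ± z·1.43 with z = 1.645.
Half-width: 1.645 × 1.43 = 2.35.
10.72 − 2.35 = 8.37; 10.72 + 2.35 = 13.07.

[8.37, 13.07]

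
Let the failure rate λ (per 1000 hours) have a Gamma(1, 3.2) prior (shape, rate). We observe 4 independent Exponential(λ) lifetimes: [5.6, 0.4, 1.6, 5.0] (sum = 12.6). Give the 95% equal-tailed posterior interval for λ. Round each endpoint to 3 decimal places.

Posterior: Gamma(1+4, 3.2+12.6) = Gamma(5, 15.8) (shape, rate).
Equal-tailed 95% interval: Gamma(5, 15.8) quantiles at 0.025 and 0.975.
Posterior mean ≈ 0.316, SD ≈ 0.142; a Normal approximation gives roughly [0.039, 0.594].
Exact: lower = 0.103; upper = 0.648.

[0.103, 0.648]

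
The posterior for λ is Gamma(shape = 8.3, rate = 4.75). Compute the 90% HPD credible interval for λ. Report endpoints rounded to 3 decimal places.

The posterior is unimodal and skewed, so the HPD interval has equal density at both endpoints and is the shortest 90% interval.
Solving f(0.774) = f(2.686) with F(2.686) − F(0.774) = 0.90 gives [0.774, 2.686].
For comparison, the equal-tailed interval is [0.883, 2.850]; the HPD is narrower and shifted toward the mode.

[0.774, 2.686]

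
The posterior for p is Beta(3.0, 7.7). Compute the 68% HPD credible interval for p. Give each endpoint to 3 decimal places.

The posterior is unimodal and skewed, so the HPD interval has equal density at both endpoints and is the shortest 68% interval.
Solving f(0.117) = f(0.378) with F(0.378) − F(0.117) = 0.68 gives [0.117, 0.378].
For comparison, the equal-tailed interval is [0.147, 0.415]; the HPD is narrower and shifted toward the mode.

[0.117, 0.378]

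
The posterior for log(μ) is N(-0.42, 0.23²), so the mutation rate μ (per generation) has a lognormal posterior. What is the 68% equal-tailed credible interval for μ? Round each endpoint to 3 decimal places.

On the log scale the 68% interval is -0.42 ± 0.994 × 0.23 = [-0.6487, -0.1913].
Exponentiate: [e^-0.6487, e^-0.1913] = [0.523, 0.826].

[0.523, 0.826]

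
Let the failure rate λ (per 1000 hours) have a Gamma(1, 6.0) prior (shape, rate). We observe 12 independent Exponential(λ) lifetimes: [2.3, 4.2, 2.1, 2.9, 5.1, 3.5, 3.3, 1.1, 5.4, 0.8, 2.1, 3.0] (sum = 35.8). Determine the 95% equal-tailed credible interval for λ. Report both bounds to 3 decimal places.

Posterior: Gamma(1+12, 6.0+35.8) = Gamma(13, 41.8) (shape, rate).
Equal-tailed 95% interval: Gamma(13, 41.8) quantiles at 0.025 and 0.975.
Posterior mean ≈ 0.311, SD ≈ 0.086; a Normal approximation gives roughly [0.142, 0.480].
Exact: lower = 0.166; upper = 0.501.

[0.166, 0.501]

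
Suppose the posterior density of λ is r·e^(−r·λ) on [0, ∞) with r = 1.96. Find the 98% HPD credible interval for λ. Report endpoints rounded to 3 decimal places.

The exponential density is strictly decreasing on [0, ∞), so the HPD interval is anchored at 0: [0, q] with P(λ ≤ q) = 0.98.
q = −ln(1 − 0.98) / 1.96 = 3.9120 / 1.96 = 1.996.

[0.000, 1.996]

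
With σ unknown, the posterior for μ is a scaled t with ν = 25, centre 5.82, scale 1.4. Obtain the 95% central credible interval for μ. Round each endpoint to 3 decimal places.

The t_25 distribution is symmetric; the 95% interval is 5.82 ± t·1.4 with t_{0.975,25} = 2.060.
Half-width: 2.060 × 1.4 = 2.883.
5.82 − 2.883 = 2.937; 5.82 + 2.883 = 8.703.

[2.937, 8.703]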